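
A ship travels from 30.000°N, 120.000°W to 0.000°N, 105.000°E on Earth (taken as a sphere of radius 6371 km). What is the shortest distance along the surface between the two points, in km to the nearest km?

14206 km

With latitudes φ₁ = 30.000°, φ₂ = 0.000° and longitude difference Δλ = -135.000°:
cos c = sin φ₁ sin φ₂ + cos φ₁ cos φ₂ cos Δλ = (0.5000)(0.0000) + (0.8660)(1.0000)(-0.7071) = -0.61237,
so c = arccos(-0.61237) = 2.22985 rad.
Distance = R·c = 6371 × 2.2299 ≈ 14206 km.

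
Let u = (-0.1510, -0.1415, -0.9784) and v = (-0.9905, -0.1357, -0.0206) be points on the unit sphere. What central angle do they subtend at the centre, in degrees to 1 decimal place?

u·v = 0.1889; |u| = 1.0000, |v| = 1.0000.
cos θ = (u·v)/(|u||v|) = 0.1889, so θ = 79.1°.

79.1°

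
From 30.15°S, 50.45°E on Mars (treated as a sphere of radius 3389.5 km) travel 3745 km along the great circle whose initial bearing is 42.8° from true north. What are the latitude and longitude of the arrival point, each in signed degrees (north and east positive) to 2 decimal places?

Angular distance δ = d/R = 3745/3389.5 = 1.10488 rad; initial bearing θ = 0.7470 rad.
sin φ₂ = sin φ₁ cos δ + cos φ₁ sin δ cos θ = (-0.5023)(0.4492) + (0.8647)(0.8934)(0.7337) = 0.3412, so φ₂ = 19.95°.
Δλ = atan2(sin θ sin δ cos φ₁, cos δ − sin φ₁ sin φ₂) = atan2(0.5249, 0.6206) = 40.224°.
λ₂ = 50.450° + 40.224° = 90.67°.

19.95°, 90.67°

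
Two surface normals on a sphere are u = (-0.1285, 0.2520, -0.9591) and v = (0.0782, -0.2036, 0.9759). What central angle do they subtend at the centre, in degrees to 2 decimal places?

175.89°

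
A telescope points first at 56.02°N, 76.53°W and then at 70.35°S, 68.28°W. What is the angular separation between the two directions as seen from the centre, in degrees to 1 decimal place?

Let φ₁ = 0.9777 rad, φ₂ = -1.2278 rad, and Δλ = 0.1440 rad.
Haversine: a = sin²(Δφ/2) + cos φ₁ cos φ₂ sin²(Δλ/2) = 0.7965 + (0.5589)(0.3363)(0.0052) = 0.79747.
Central angle c = 2·arcsin(√a) = 2.20799 rad.
So the angular separation is 126.5°.

126.5°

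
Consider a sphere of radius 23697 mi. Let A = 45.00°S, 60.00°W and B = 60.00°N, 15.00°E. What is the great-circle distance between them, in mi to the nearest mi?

50206 mi

In radians: φ₁ = -0.7854, φ₂ = 1.0472, Δλ = 75.000° = 1.3090 rad.
Haversine: a = sin²(Δφ/2) + cos φ₁ cos φ₂ sin²(Δλ/2) = 0.6294 + (0.7071)(0.5000)(0.3706) = 0.76043.
Central angle c = 2·arcsin(√a) = 2.11866 rad.
Distance = R·c = 23697 × 2.1187 ≈ 50206 mi.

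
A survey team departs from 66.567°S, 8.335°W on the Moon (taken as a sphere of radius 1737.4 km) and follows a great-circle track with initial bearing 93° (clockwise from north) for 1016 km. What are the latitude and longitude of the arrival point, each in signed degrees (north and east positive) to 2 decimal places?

-50.95°, 52.70°

Angular distance δ = d/R = 1016/1737.4 = 0.58478 rad; initial bearing θ = 1.6232 rad.
sin φ₂ = sin φ₁ cos δ + cos φ₁ sin δ cos θ = (-0.9175)(0.8338) + (0.3977)(0.5520)(-0.0523) = -0.7766, so φ₂ = -50.95°.
Δλ = atan2(sin θ sin δ cos φ₁, cos δ − sin φ₁ sin φ₂) = atan2(0.2192, 0.1213) = 61.038°.
λ₂ = -8.335° + 61.038° = 52.70°.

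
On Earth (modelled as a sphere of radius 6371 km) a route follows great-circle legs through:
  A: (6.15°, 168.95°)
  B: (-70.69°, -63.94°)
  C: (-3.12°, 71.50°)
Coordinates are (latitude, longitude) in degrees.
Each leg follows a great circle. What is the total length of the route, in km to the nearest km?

Leg A→B: central angle 1.8749 rad, distance 11945.2 km.
Leg B→C: central angle 1.7557 rad, distance 11185.9 km.
Total: 11945.2 + 11185.9 ≈ 23131 km.

23131 km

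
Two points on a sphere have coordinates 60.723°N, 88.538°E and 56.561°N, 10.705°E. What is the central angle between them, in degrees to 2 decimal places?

38.31°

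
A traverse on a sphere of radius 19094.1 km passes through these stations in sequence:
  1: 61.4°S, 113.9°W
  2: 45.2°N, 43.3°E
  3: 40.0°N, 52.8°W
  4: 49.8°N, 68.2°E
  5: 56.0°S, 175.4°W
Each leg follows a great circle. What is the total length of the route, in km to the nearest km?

Leg 1→2: central angle 2.7761 rad, distance 53006.6 km.
Leg 2→3: central angle 1.1606 rad, distance 22161.6 km.
Leg 3→4: central angle 1.3322 rad, distance 25438.0 km.
Leg 4→5: central angle 2.4877 rad, distance 47499.7 km.
Total: 53006.6 + 22161.6 + 25438.0 + 47499.7 ≈ 148106 km.

148106 km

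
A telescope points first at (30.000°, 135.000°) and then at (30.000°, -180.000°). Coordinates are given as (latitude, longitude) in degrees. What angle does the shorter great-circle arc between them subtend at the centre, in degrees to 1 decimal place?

38.7°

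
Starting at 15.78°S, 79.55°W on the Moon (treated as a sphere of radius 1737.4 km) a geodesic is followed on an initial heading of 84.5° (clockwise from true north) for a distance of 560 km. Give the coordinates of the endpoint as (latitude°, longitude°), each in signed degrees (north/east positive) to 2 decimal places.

Angular distance δ = d/R = 560/1737.4 = 0.32232 rad; initial bearing θ = 1.4748 rad.
sin φ₂ = sin φ₁ cos δ + cos φ₁ sin δ cos θ = (-0.2719)(0.9485) + (0.9623)(0.3168)(0.0958) = -0.2287, so φ₂ = -13.22°.
Δλ = atan2(sin θ sin δ cos φ₁, cos δ − sin φ₁ sin φ₂) = atan2(0.3034, 0.8863) = 18.899°.
λ₂ = -79.550° + 18.899° = -60.65°.

-13.22°, -60.65°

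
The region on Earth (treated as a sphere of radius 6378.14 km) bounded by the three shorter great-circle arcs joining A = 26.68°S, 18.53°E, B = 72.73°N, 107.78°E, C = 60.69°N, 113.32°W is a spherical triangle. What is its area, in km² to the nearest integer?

Side lengths (central angles): a = 0.7624, b = 2.3232, c = 2.0101 rad; semiperimeter s = 2.5478.
By l'Huilier's theorem, tan(E/4) = √[tan(s/2) tan((s−a)/2) tan((s−b)/2) tan((s−c)/2)], giving spherical excess E = 1.3651 rad.
Area = E·R² = 1.3651 × (6378.14)² ≈ 55533720 km².

55533720 km²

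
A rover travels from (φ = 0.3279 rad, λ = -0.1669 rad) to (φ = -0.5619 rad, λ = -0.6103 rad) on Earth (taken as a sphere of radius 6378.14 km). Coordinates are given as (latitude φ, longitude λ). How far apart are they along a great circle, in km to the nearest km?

Let φ₁ = 0.3279 rad, φ₂ = -0.5619 rad, and Δλ = -0.4434 rad.
cos c = sin φ₁ sin φ₂ + cos φ₁ cos φ₂ cos Δλ = (0.3221)(-0.5328) + (0.9467)(0.8462)(0.9033) = 0.55209,
so c = arccos(0.55209) = 0.98592 rad.
Distance = R·c = 6378.14 × 0.9859 ≈ 6288 km.

6288 km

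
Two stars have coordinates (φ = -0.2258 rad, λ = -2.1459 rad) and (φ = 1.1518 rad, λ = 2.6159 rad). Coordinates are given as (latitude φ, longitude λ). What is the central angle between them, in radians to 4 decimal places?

1.7568 rad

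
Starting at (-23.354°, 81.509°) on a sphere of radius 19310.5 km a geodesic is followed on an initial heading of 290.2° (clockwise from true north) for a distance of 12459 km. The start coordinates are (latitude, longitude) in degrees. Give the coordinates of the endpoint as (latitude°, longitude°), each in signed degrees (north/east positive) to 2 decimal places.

-7.24°, 46.84°

Angular distance δ = d/R = 12459/19310.5 = 0.64519 rad; initial bearing θ = 5.0649 rad.
sin φ₂ = sin φ₁ cos δ + cos φ₁ sin δ cos θ = (-0.3964)(0.7990) + (0.9181)(0.6014)(0.3453) = -0.1261, so φ₂ = -7.24°.
Δλ = atan2(sin θ sin δ cos φ₁, cos δ − sin φ₁ sin φ₂) = atan2(-0.5181, 0.7490) = -34.674°.
λ₂ = 81.509° − 34.674° = 46.84°.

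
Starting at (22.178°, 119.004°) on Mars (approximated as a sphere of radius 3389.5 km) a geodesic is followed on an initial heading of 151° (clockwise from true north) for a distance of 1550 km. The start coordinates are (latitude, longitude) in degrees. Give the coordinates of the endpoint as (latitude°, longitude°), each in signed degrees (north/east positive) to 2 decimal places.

Angular distance δ = d/R = 1550/3389.5 = 0.45729 rad; initial bearing θ = 2.6354 rad.
sin φ₂ = sin φ₁ cos δ + cos φ₁ sin δ cos θ = (0.3775)(0.8973) + (0.9260)(0.4415)(-0.8746) = -0.0189, so φ₂ = -1.08°.
Δλ = atan2(sin θ sin δ cos φ₁, cos δ − sin φ₁ sin φ₂) = atan2(0.1982, 0.9044) = 12.362°.
λ₂ = 119.004° + 12.362° = 131.37°.

-1.08°, 131.37°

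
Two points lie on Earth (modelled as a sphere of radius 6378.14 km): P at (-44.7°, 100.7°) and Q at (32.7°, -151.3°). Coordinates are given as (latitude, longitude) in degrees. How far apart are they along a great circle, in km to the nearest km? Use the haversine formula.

In radians: φ₁ = -0.7802, φ₂ = 0.5707, Δλ = 108.000° = 1.8850 rad.
Haversine: a = sin²(Δφ/2) + cos φ₁ cos φ₂ sin²(Δλ/2) = 0.3909 + (0.7108)(0.8415)(0.6545) = 0.78242.
Central angle c = 2·arcsin(√a) = 2.17103 rad.
Distance = R·c = 6378.14 × 2.1710 ≈ 13847 km.

13847 km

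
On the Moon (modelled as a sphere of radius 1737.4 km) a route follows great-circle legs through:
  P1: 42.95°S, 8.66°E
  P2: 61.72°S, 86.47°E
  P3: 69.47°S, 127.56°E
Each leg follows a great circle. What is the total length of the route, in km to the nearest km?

Leg P1→P2: central angle 0.8322 rad, distance 1445.8 km.
Leg P2→P3: central angle 0.3178 rad, distance 552.1 km.
Total: 1445.8 + 552.1 ≈ 1998 km.

1998 km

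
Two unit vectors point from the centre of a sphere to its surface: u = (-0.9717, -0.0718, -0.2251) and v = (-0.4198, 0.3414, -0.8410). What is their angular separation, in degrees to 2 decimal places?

u·v = 0.5727; |u| = 1.0000, |v| = 1.0000.
cos θ = (u·v)/(|u||v|) = 0.5727, so θ = 55.06°.

55.06°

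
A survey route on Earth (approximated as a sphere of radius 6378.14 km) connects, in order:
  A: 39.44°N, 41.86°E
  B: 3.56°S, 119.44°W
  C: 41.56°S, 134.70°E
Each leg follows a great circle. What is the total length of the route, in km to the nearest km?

Leg A→B: central angle 2.4489 rad, distance 15619.7 km.
Leg B→C: central angle 1.7344 rad, distance 11062.4 km.
Total: 15619.7 + 11062.4 ≈ 26682 km.

26682 km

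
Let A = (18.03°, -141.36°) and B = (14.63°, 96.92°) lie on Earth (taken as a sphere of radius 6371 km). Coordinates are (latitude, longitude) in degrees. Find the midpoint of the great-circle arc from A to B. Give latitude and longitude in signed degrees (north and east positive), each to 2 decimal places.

31.03°, 156.89°

The central angle between A and B is δ = 1.9884 rad.
With f = 0.5, the slerp weights are sin((1−f)δ)/sin δ = 0.9171 and sin(fδ)/sin δ = 0.9171.
Weighted sum of the unit vectors: (0.9171)·(-0.7427,-0.5938,0.3095) + (0.9171)·(-0.1166,0.9605,0.2526) = (-0.7881, 0.3364, 0.5155).
Converting back: φ = atan2(z, √(x²+y²)) = 31.03°, λ = atan2(y, x) = 156.89°.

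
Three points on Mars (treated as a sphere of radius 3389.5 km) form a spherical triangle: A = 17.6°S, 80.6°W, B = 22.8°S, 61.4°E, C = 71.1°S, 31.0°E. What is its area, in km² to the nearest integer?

Side lengths (central angles): a = 0.8967, b = 1.3975, c = 2.1837 rad; semiperimeter s = 2.2390.
By l'Huilier's theorem, tan(E/4) = √[tan(s/2) tan((s−a)/2) tan((s−b)/2) tan((s−c)/2)], giving spherical excess E = 0.5656 rad.
Area = E·R² = 0.5656 × (3389.5)² ≈ 6497745 km².

6497745 km²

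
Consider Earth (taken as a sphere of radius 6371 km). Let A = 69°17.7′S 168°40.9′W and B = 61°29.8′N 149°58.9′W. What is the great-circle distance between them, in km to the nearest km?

With latitudes φ₁ = -69.295°, φ₂ = 61.497° and longitude difference Δλ = 18.700°:
cos c = sin φ₁ sin φ₂ + cos φ₁ cos φ₂ cos Δλ = (-0.9354)(0.8788) + (0.3536)(0.4772)(0.9472) = -0.66222,
so c = arccos(-0.66222) = 2.29457 rad.
Distance = R·c = 6371 × 2.2946 ≈ 14619 km.

14619 km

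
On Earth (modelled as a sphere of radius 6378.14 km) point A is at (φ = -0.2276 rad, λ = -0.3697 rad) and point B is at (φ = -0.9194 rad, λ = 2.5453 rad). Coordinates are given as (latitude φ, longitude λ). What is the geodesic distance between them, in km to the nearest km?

12617 km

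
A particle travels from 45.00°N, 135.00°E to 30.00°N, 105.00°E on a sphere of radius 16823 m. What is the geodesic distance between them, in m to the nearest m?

Let φ₁ = 0.7854 rad, φ₂ = 0.5236 rad, and Δλ = -0.5236 rad.
Haversine: a = sin²(Δφ/2) + cos φ₁ cos φ₂ sin²(Δλ/2) = 0.0170 + (0.7071)(0.8660)(0.0670) = 0.05806.
Central angle c = 2·arcsin(√a) = 0.48669 rad.
Distance = R·c = 16823 × 0.4867 ≈ 8188 m.

8188 m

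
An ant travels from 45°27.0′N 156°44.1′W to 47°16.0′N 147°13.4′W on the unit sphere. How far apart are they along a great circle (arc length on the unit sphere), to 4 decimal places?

0.1188

With latitudes φ₁ = 45.450°, φ₂ = 47.267° and longitude difference Δλ = 9.512°:
Haversine: a = sin²(Δφ/2) + cos φ₁ cos φ₂ sin²(Δλ/2) = 0.0003 + (0.7015)(0.6786)(0.0069) = 0.00352.
Central angle c = 2·arcsin(√a) = 0.11879 rad.
On the unit sphere the arc length equals the central angle: 0.1188.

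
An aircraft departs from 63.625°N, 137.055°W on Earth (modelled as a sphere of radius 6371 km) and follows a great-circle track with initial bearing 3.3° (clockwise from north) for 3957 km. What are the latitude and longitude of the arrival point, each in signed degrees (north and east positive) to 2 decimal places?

80.64°, 31.06°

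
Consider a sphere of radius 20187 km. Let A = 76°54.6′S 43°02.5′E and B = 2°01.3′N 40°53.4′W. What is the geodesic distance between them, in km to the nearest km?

With latitudes φ₁ = -76.910°, φ₂ = 2.022° and longitude difference Δλ = -83.932°:
cos c = sin φ₁ sin φ₂ + cos φ₁ cos φ₂ cos Δλ = (-0.9740)(0.0353) + (0.2265)(0.9994)(0.1057) = -0.01043,
so c = arccos(-0.01043) = 1.58123 rad.
Distance = R·c = 20187 × 1.5812 ≈ 31920 km.

31920 km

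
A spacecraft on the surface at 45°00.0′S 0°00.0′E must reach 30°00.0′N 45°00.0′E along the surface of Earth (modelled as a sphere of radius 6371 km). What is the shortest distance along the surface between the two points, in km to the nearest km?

Let φ₁ = -0.7854 rad, φ₂ = 0.5236 rad, and Δλ = 0.7854 rad.
cos c = sin φ₁ sin φ₂ + cos φ₁ cos φ₂ cos Δλ = (-0.7071)(0.5000) + (0.7071)(0.8660)(0.7071) = 0.07946,
so c = arccos(0.07946) = 1.49125 rad.
Distance = R·c = 6371 × 1.4913 ≈ 9501 km.

9501 km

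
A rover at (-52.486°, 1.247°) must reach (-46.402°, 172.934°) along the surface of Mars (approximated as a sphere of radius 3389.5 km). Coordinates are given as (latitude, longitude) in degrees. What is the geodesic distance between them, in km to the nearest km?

Let φ₁ = -0.9161 rad, φ₂ = -0.8099 rad, and Δλ = 2.9965 rad.
Haversine: a = sin²(Δφ/2) + cos φ₁ cos φ₂ sin²(Δλ/2) = 0.0028 + (0.6090)(0.6896)(0.9947) = 0.42054.
Central angle c = 2·arcsin(√a) = 1.41120 rad.
Distance = R·c = 3389.5 × 1.4112 ≈ 4783 km.

4783 km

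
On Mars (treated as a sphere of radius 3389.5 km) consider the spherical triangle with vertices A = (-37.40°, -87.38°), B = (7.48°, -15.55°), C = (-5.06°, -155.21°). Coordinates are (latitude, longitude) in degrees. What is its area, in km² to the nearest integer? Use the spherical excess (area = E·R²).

Side lengths (central angles): a = 2.4407, b = 1.2109, c = 1.4035 rad; semiperimeter s = 2.5275.
By l'Huilier's theorem, tan(E/4) = √[tan(s/2) tan((s−a)/2) tan((s−b)/2) tan((s−c)/2)], giving spherical excess E = 1.0113 rad.
Area = E·R² = 1.0113 × (3389.5)² ≈ 11618001 km².

11618001 km²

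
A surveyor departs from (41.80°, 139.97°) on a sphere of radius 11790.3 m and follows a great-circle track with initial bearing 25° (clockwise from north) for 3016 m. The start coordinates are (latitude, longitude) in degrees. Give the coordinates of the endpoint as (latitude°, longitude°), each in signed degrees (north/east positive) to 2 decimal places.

54.67°, 150.62°

Angular distance δ = d/R = 3016/11790.3 = 0.25580 rad; initial bearing θ = 0.4363 rad.
sin φ₂ = sin φ₁ cos δ + cos φ₁ sin δ cos θ = (0.6665)(0.9675) + (0.7455)(0.2530)(0.9063) = 0.8158, so φ₂ = 54.67°.
Δλ = atan2(sin θ sin δ cos φ₁, cos δ − sin φ₁ sin φ₂) = atan2(0.0797, 0.4237) = 10.655°.
λ₂ = 139.970° + 10.655° = 150.62°.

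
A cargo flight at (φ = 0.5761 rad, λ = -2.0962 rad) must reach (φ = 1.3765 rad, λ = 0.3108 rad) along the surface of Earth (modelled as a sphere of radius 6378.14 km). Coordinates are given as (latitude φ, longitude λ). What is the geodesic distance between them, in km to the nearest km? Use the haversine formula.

7294 km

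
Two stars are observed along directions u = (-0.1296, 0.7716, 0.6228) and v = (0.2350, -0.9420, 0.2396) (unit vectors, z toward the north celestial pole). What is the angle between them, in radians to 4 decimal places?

u·v = -0.6081; |u| = 1.0000, |v| = 1.0000.
cos θ = (u·v)/(|u||v|) = -0.6081, so θ = 2.2244 rad.

2.2244 rad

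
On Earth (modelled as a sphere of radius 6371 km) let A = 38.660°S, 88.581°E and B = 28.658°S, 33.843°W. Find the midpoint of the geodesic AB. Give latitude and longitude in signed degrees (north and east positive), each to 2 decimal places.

Central angle δ = 1.6387 rad. Interpolating on the sphere with fraction f = 0.5:
P = [sin((1−f)δ)·A + sin(fδ)·B] / sin δ = 0.7324·A + 0.7324·B in Cartesian coordinates,
giving P = (0.5479, 0.2138, -0.8087), i.e. latitude -53.97°, longitude 21.32°.

-53.97°, 21.32°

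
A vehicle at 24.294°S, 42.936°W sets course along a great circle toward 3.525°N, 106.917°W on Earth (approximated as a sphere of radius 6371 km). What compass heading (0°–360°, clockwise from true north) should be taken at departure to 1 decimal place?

Δλ = -63.981° = -1.1167 rad.
y = sin Δλ · cos φ₂ = (-0.8986)(0.9981) = -0.8969
x = cos φ₁ sin φ₂ − sin φ₁ cos φ₂ cos Δλ = (0.9114)(0.0615) − (-0.4114)(0.9981)(0.4387) = 0.2362
θ = atan2(y, x) = -75.25°; adding 360° gives 284.8°.

284.8°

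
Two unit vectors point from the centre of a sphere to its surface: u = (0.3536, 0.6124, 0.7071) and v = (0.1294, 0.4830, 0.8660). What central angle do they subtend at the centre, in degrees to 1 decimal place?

17.5°

u·v = 0.9539; |u| = 1.0000, |v| = 1.0000.
cos θ = (u·v)/(|u||v|) = 0.9539, so θ = 17.5°.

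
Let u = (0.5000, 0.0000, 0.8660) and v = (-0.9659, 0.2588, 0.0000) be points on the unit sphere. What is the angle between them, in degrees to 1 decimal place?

118.9°

u·v = -0.4829; |u| = 1.0000, |v| = 1.0000.
cos θ = (u·v)/(|u||v|) = -0.4830, so θ = 118.9°.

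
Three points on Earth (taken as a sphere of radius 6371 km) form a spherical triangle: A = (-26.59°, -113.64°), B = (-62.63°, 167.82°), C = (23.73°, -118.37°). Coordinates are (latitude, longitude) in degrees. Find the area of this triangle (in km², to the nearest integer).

17187961 km²

Side lengths (central angles): a = 1.8132, b = 0.8819, c = 1.0711 rad; semiperimeter s = 1.8831.
By l'Huilier's theorem, tan(E/4) = √[tan(s/2) tan((s−a)/2) tan((s−b)/2) tan((s−c)/2)], giving spherical excess E = 0.4235 rad.
Area = E·R² = 0.4235 × (6371)² ≈ 17187961 km².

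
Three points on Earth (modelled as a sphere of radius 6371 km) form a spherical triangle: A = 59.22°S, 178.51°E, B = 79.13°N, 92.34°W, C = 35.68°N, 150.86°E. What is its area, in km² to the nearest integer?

48874311 km²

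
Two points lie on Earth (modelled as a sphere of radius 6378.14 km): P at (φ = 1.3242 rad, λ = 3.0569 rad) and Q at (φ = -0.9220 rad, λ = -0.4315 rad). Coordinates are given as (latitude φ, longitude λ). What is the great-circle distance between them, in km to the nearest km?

Let φ₁ = 1.3242 rad, φ₂ = -0.9220 rad, and Δλ = 2.7948 rad.
cos c = sin φ₁ sin φ₂ + cos φ₁ cos φ₂ cos Δλ = (0.9697)(-0.7968) + (0.2441)(0.6042)(-0.9405) = -0.91142,
so c = arccos(-0.91142) = 2.71752 rad.
Distance = R·c = 6378.14 × 2.7175 ≈ 17333 km.

17333 km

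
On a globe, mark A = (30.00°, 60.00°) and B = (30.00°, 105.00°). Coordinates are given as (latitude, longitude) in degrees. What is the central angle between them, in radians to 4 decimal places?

Let φ₁ = 0.5236 rad, φ₂ = 0.5236 rad, and Δλ = 0.7854 rad.
cos c = sin φ₁ sin φ₂ + cos φ₁ cos φ₂ cos Δλ = (0.5000)(0.5000) + (0.8660)(0.8660)(0.7071) = 0.78033,
so c = arccos(0.78033) = 0.67560 rad.
So the angular separation is 0.6756 rad.

0.6756 rad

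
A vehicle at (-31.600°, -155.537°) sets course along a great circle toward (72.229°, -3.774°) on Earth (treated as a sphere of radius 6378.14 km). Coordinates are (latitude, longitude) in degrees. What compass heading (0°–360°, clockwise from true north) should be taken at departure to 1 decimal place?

12.2°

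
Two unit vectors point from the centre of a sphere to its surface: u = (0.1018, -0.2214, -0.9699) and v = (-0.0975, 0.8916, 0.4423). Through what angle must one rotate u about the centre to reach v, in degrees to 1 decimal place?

129.5°

u·v = -0.6363; |u| = 1.0000, |v| = 1.0000.
cos θ = (u·v)/(|u||v|) = -0.6363, so θ = 129.5°.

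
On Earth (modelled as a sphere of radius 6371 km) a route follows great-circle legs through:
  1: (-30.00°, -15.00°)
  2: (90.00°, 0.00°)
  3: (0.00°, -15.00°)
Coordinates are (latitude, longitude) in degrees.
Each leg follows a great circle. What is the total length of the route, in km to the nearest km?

23351 km

Leg 1→2: central angle 2.0944 rad, distance 13343.4 km.
Leg 2→3: central angle 1.5708 rad, distance 10007.5 km.
Total: 13343.4 + 10007.5 ≈ 23351 km.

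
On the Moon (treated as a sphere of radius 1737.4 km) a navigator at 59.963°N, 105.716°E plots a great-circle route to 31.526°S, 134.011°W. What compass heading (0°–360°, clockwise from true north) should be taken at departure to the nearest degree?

81°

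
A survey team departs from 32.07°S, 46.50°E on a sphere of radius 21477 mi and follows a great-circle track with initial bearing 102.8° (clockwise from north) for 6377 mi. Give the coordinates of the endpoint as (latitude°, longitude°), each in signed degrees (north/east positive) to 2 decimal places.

-34.24°, 66.69°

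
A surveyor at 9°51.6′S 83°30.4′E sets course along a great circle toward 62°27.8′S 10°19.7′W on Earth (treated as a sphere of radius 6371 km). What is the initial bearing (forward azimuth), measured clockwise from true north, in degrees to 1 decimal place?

207.7°

With φ₁ = -0.1721, φ₂ = -1.0902, Δλ = -1.6377 rad, the forward-azimuth formula gives
θ = atan2( sin Δλ cos φ₂ , cos φ₁ sin φ₂ − sin φ₁ cos φ₂ cos Δλ ) = atan2(-0.4613, -0.8789) = -152.31°.
Adding 360° brings this into [0°, 360°): 207.7°.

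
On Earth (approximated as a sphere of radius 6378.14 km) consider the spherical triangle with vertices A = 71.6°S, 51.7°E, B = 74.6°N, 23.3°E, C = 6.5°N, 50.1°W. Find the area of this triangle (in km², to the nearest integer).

Side lengths (central angles): a = 1.3852, b = 1.7432, c = 2.5701 rad; semiperimeter s = 2.8492.
By l'Huilier's theorem, tan(E/4) = √[tan(s/2) tan((s−a)/2) tan((s−b)/2) tan((s−c)/2)], giving spherical excess E = 2.5159 rad.
Area = E·R² = 2.5159 × (6378.14)² ≈ 102347224 km².

102347224 km²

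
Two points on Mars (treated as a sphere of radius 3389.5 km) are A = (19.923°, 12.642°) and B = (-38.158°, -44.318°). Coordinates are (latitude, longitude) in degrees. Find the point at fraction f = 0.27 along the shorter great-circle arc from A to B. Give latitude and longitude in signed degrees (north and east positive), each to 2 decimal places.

3.70°, -1.51°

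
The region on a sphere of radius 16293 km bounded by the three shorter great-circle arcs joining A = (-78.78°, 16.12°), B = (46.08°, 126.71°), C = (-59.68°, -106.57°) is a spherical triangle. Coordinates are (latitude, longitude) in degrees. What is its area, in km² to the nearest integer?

531010565 km²

Side lengths (central angles): a = 2.5520, b = 0.6540, c = 2.4249 rad; semiperimeter s = 2.8154.
By l'Huilier's theorem, tan(E/4) = √[tan(s/2) tan((s−a)/2) tan((s−b)/2) tan((s−c)/2)], giving spherical excess E = 2.0003 rad.
Area = E·R² = 2.0003 × (16293)² ≈ 531010565 km².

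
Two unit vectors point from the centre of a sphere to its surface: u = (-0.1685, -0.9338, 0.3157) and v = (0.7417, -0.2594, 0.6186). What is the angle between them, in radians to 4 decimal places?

1.2529 rad

u·v = 0.3125; |u| = 1.0000, |v| = 1.0000.
cos θ = (u·v)/(|u||v|) = 0.3125, so θ = 1.2529 rad.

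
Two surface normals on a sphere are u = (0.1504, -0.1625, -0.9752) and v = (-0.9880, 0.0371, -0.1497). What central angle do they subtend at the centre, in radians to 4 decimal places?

1.5794 rad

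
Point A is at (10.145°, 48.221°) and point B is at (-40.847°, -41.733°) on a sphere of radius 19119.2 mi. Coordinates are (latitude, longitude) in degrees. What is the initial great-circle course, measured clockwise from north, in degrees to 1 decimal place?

229.6°

Δλ = -89.954° = -1.5700 rad.
y = sin Δλ · cos φ₂ = (-1.0000)(0.7565) = -0.7565
x = cos φ₁ sin φ₂ − sin φ₁ cos φ₂ cos Δλ = (0.9844)(-0.6540) − (0.1761)(0.7565)(0.0008) = -0.6439
θ = atan2(y, x) = -130.41°; adding 360° gives 229.6°.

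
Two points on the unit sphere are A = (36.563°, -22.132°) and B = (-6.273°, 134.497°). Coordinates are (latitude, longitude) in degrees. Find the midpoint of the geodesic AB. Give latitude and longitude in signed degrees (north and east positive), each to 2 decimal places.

Central angle δ = 2.4947 rad. Interpolating on the sphere with fraction f = 0.5:
P = [sin((1−f)δ)·A + sin(fδ)·B] / sin δ = 1.5732·A + 1.5732·B in Cartesian coordinates,
giving P = (0.0745, 0.6394, 0.7653), i.e. latitude 49.93°, longitude 83.36°.

49.93°, 83.36°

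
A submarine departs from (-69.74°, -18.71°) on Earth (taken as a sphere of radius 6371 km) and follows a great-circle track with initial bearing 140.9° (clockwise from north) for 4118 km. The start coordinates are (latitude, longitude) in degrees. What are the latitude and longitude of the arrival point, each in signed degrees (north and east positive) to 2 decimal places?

-65.61°, 94.39°

Angular distance δ = d/R = 4118/6371 = 0.64637 rad; initial bearing θ = 2.4592 rad.
sin φ₂ = sin φ₁ cos δ + cos φ₁ sin δ cos θ = (-0.9381)(0.7983) + (0.3463)(0.6023)(-0.7760) = -0.9107, so φ₂ = -65.61°.
Δλ = atan2(sin θ sin δ cos φ₁, cos δ − sin φ₁ sin φ₂) = atan2(0.1315, -0.0561) = 113.105°.
λ₂ = -18.710° + 113.105° = 94.39°.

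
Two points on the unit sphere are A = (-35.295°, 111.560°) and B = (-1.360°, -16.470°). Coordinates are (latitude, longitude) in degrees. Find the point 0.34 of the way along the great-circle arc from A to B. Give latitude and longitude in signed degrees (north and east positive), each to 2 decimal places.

-41.86°, 59.56°

Central angle δ = 2.0817 rad. Interpolating on the sphere with fraction f = 0.34:
P = [sin((1−f)δ)·A + sin(fδ)·B] / sin δ = 1.1243·A + 0.7453·B in Cartesian coordinates,
giving P = (0.3774, 0.6422, -0.6673), i.e. latitude -41.86°, longitude 59.56°.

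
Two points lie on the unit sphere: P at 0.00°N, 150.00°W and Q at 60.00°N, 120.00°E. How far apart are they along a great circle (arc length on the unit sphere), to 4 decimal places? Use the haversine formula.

Let φ₁ = 0.0000 rad, φ₂ = 1.0472 rad, and Δλ = -1.5708 rad.
Haversine: a = sin²(Δφ/2) + cos φ₁ cos φ₂ sin²(Δλ/2) = 0.2500 + (1.0000)(0.5000)(0.5000) = 0.50000.
Central angle c = 2·arcsin(√a) = 1.57080 rad.
On the unit sphere the arc length equals the central angle: 1.5708.

1.5708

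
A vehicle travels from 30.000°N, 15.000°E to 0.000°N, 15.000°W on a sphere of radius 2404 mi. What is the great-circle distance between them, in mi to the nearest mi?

In radians: φ₁ = 0.5236, φ₂ = 0.0000, Δλ = -30.000° = -0.5236 rad.
cos c = sin φ₁ sin φ₂ + cos φ₁ cos φ₂ cos Δλ = (0.5000)(0.0000) + (0.8660)(1.0000)(0.8660) = 0.75000,
so c = arccos(0.75000) = 0.72273 rad.
Distance = R·c = 2404 × 0.7227 ≈ 1737 mi.

1737 mi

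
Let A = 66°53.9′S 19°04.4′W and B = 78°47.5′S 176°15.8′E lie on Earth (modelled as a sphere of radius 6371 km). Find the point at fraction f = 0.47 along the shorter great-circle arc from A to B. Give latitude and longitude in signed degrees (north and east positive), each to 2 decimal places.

-82.69°, -30.54°

The central angle between A and B is δ = 0.5940 rad.
With f = 0.47, the slerp weights are sin((1−f)δ)/sin δ = 0.5533 and sin(fδ)/sin δ = 0.4924.
Weighted sum of the unit vectors: (0.5533)·(0.3708,-0.1282,-0.9198) + (0.4924)·(-0.1940,0.0127,-0.9809) = (0.1097, -0.0647, -0.9919).
Converting back: φ = atan2(z, √(x²+y²)) = -82.69°, λ = atan2(y, x) = -30.54°.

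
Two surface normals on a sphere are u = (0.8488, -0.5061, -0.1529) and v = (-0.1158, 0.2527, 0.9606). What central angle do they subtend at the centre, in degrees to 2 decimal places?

111.90°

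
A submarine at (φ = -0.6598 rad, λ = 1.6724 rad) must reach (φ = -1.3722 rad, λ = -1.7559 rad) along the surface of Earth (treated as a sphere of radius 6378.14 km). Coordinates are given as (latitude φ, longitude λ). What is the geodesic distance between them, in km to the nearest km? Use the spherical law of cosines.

7032 km

In radians: φ₁ = -0.6598, φ₂ = -1.3722, Δλ = 163.573° = 2.8549 rad.
cos c = sin φ₁ sin φ₂ + cos φ₁ cos φ₂ cos Δλ = (-0.6130)(-0.9803) + (0.7901)(0.1973)(-0.9592) = 0.45139,
so c = arccos(0.45139) = 1.10247 rad.
Distance = R·c = 6378.14 × 1.1025 ≈ 7032 km.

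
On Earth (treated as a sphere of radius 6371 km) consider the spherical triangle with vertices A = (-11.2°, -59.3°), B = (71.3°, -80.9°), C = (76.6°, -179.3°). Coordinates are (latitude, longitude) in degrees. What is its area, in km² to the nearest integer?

Side lengths (central angles): a = 0.4261, b = 1.8782, c = 1.4621 rad; semiperimeter s = 1.8833.
By l'Huilier's theorem, tan(E/4) = √[tan(s/2) tan((s−a)/2) tan((s−b)/2) tan((s−c)/2)], giving spherical excess E = 0.1026 rad.
Area = E·R² = 0.1026 × (6371)² ≈ 4164828 km².

4164828 km²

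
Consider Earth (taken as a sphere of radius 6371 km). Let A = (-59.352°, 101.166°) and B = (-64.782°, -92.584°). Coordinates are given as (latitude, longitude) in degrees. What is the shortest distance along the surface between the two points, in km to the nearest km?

6164 km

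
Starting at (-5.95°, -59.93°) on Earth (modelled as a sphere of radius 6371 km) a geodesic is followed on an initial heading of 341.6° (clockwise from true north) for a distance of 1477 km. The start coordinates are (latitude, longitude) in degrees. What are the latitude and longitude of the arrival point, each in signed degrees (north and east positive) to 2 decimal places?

Angular distance δ = d/R = 1477/6371 = 0.23183 rad; initial bearing θ = 5.9620 rad.
sin φ₂ = sin φ₁ cos δ + cos φ₁ sin δ cos θ = (-0.1037)(0.9732) + (0.9946)(0.2298)(0.9489) = 0.1160, so φ₂ = 6.66°.
Δλ = atan2(sin θ sin δ cos φ₁, cos δ − sin φ₁ sin φ₂) = atan2(-0.0721, 0.9853) = -4.187°.
λ₂ = -59.930° − 4.187° = -64.12°.

6.66°, -64.12°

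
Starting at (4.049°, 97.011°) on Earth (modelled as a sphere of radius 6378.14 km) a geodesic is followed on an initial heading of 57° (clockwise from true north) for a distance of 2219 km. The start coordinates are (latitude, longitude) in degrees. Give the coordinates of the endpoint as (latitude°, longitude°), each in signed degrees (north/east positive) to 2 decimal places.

14.57°, 114.19°

Angular distance δ = d/R = 2219/6378.14 = 0.34791 rad; initial bearing θ = 0.9948 rad.
sin φ₂ = sin φ₁ cos δ + cos φ₁ sin δ cos θ = (0.0706)(0.9401) + (0.9975)(0.3409)(0.5446) = 0.2516, so φ₂ = 14.57°.
Δλ = atan2(sin θ sin δ cos φ₁, cos δ − sin φ₁ sin φ₂) = atan2(0.2852, 0.9223) = 17.183°.
λ₂ = 97.011° + 17.183° = 114.19°.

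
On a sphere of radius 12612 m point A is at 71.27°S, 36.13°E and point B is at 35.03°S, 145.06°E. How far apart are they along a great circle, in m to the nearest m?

In radians: φ₁ = -1.2439, φ₂ = -0.6114, Δλ = 108.930° = 1.9012 rad.
cos c = sin φ₁ sin φ₂ + cos φ₁ cos φ₂ cos Δλ = (-0.9470)(-0.5740) + (0.3211)(0.8189)(-0.3244) = 0.45831,
so c = arccos(0.45831) = 1.09471 rad.
Distance = R·c = 12612 × 1.0947 ≈ 13806 m.

13806 m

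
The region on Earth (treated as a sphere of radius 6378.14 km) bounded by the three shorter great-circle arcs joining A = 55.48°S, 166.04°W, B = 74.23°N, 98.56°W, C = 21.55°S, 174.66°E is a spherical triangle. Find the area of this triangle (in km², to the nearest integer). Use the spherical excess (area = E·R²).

34053177 km²

Side lengths (central angles): a = 1.9170, b = 0.6433, c = 2.3949 rad; semiperimeter s = 2.4776.
By l'Huilier's theorem, tan(E/4) = √[tan(s/2) tan((s−a)/2) tan((s−b)/2) tan((s−c)/2)], giving spherical excess E = 0.8371 rad.
Area = E·R² = 0.8371 × (6378.14)² ≈ 34053177 km².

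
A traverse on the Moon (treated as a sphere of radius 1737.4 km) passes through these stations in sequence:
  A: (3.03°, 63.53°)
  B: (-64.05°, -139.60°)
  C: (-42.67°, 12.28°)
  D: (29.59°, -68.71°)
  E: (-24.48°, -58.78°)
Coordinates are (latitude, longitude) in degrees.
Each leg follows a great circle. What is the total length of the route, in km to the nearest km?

10497 km

Leg A→B: central angle 2.0369 rad, distance 3538.9 km.
Leg B→C: central angle 1.2391 rad, distance 2152.8 km.
Leg C→D: central angle 1.8075 rad, distance 3140.4 km.
Leg D→E: central angle 0.9583 rad, distance 1664.9 km.
Total: 3538.9 + 2152.8 + 3140.4 + 1664.9 ≈ 10497 km.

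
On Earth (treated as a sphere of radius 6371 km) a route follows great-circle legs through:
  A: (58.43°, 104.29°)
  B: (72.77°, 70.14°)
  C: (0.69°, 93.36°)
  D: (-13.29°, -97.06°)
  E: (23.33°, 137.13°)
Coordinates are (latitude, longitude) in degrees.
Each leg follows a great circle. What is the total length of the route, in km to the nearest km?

Leg A→B: central angle 0.3419 rad, distance 2178.5 km.
Leg B→C: central angle 1.2831 rad, distance 8174.9 km.
Leg C→D: central angle 2.8573 rad, distance 18204.0 km.
Leg D→E: central angle 2.2318 rad, distance 14218.8 km.
Total: 2178.5 + 8174.9 + 18204.0 + 14218.8 ≈ 42776 km.

42776 km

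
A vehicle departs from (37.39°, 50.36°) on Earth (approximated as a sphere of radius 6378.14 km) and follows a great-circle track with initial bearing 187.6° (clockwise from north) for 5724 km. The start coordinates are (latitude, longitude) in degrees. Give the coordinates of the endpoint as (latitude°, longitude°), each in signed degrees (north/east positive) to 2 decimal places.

Angular distance δ = d/R = 5724/6378.14 = 0.89744 rad; initial bearing θ = 3.2742 rad.
sin φ₂ = sin φ₁ cos δ + cos φ₁ sin δ cos θ = (0.6072)(0.6236) + (0.7945)(0.7817)(-0.9912) = -0.2370, so φ₂ = -13.71°.
Δλ = atan2(sin θ sin δ cos φ₁, cos δ − sin φ₁ sin φ₂) = atan2(-0.0821, 0.7675) = -6.109°.
λ₂ = 50.360° − 6.109° = 44.25°.

-13.71°, 44.25°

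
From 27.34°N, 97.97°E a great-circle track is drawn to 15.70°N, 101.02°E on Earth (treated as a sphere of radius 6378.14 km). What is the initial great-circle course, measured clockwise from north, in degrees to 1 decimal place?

Δλ = 3.050° = 0.0532 rad.
y = sin Δλ · cos φ₂ = (0.0532)(0.9627) = 0.0512
x = cos φ₁ sin φ₂ − sin φ₁ cos φ₂ cos Δλ = (0.8883)(0.2706) − (0.4593)(0.9627)(0.9986) = -0.2011
θ = atan2(y, x) = 165.71°, so the bearing is 165.7°.

165.7°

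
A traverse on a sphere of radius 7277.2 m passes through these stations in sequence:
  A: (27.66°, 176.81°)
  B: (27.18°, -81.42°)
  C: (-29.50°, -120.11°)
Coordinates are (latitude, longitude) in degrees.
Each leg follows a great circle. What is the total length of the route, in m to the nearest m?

Leg A→B: central angle 1.5194 rad, distance 11057.3 m.
Leg B→C: central angle 1.1817 rad, distance 8599.1 m.
Total: 11057.3 + 8599.1 ≈ 19656 m.

19656 m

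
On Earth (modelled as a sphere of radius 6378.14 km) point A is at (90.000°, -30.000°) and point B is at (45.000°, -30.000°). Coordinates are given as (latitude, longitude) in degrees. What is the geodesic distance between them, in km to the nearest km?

5009 km

With latitudes φ₁ = 90.000°, φ₂ = 45.000° and longitude difference Δλ = 0.000°:
cos c = sin φ₁ sin φ₂ + cos φ₁ cos φ₂ cos Δλ = (1.0000)(0.7071) + (0.0000)(0.7071)(1.0000) = 0.70711,
so c = arccos(0.70711) = 0.78540 rad.
Distance = R·c = 6378.14 × 0.7854 ≈ 5009 km.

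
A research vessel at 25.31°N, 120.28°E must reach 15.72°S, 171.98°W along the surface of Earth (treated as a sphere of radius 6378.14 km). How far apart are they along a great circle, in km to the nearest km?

8644 km

With latitudes φ₁ = 25.310°, φ₂ = -15.720° and longitude difference Δλ = 67.740°:
cos c = sin φ₁ sin φ₂ + cos φ₁ cos φ₂ cos Δλ = (0.4275)(-0.2709) + (0.9040)(0.9626)(0.3788) = 0.21381,
so c = arccos(0.21381) = 1.35532 rad.
Distance = R·c = 6378.14 × 1.3553 ≈ 8644 km.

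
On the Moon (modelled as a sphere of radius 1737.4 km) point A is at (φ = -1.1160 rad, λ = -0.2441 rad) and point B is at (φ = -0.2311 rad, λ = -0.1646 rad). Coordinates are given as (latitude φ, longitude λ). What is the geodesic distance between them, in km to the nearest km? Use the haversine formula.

In radians: φ₁ = -1.1160, φ₂ = -0.2311, Δλ = 4.555° = 0.0795 rad.
Haversine: a = sin²(Δφ/2) + cos φ₁ cos φ₂ sin²(Δλ/2) = 0.1833 + (0.4393)(0.9734)(0.0016) = 0.18399.
Central angle c = 2·arcsin(√a) = 0.88664 rad.
Distance = R·c = 1737.4 × 0.8866 ≈ 1540 km.

1540 km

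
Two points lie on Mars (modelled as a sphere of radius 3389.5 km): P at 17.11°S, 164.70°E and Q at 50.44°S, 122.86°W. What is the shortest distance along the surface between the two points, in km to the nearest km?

In radians: φ₁ = -0.2986, φ₂ = -0.8803, Δλ = 72.440° = 1.2643 rad.
cos c = sin φ₁ sin φ₂ + cos φ₁ cos φ₂ cos Δλ = (-0.2942)(-0.7710) + (0.9557)(0.6369)(0.3017) = 0.41047,
so c = arccos(0.41047) = 1.14783 rad.
Distance = R·c = 3389.5 × 1.1478 ≈ 3891 km.

3891 km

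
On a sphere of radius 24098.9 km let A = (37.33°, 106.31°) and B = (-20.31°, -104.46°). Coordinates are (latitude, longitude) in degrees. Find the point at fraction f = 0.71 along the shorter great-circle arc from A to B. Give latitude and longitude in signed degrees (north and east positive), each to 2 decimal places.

8.65°, -136.80°

The central angle between A and B is δ = 2.5891 rad.
With f = 0.71, the slerp weights are sin((1−f)δ)/sin δ = 1.3000 and sin(fδ)/sin δ = 1.8377.
Weighted sum of the unit vectors: (1.3000)·(-0.2233,0.7632,0.6064) + (1.8377)·(-0.2342,-0.9081,-0.3471) = (-0.7207, -0.6768, 0.1505).
Converting back: φ = atan2(z, √(x²+y²)) = 8.65°, λ = atan2(y, x) = -136.80°.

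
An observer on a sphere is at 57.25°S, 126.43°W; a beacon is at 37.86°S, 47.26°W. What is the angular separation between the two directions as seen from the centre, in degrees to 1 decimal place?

53.4°

With latitudes φ₁ = -57.250°, φ₂ = -37.860° and longitude difference Δλ = 79.170°:
cos c = sin φ₁ sin φ₂ + cos φ₁ cos φ₂ cos Δλ = (-0.8410)(-0.6137) + (0.5410)(0.7895)(0.1879) = 0.59643,
so c = arccos(0.59643) = 0.93176 rad.
So the angular separation is 53.4°.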